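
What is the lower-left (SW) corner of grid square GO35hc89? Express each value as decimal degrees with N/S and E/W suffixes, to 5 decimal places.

55.12083° N, 53.35000° W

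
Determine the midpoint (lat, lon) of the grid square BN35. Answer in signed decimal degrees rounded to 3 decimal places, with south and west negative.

45.500, -153.000

Field B=1, N=13: +1·20° lon, +13·10° lat → SW at lon -160°, lat 40°.
Square 3, 5: +3·2° lon, +5·1° lat → SW at lon -154°, lat 45°.
Cell spans 2° lon × 1° lat. Centre is SW corner plus half of each.
latitude 45.500, longitude -153.000.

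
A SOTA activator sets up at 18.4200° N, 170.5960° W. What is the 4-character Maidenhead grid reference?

Shift to the Maidenhead origin (180°W, 90°S): lon 9.40, lat 108.42.
Field: 9.40/20 → 0 → A, 108.42/10 → 10 → K; chars AK.
Square: 9.40/2 → 4, 8.42/1 → 8; chars 48.

AK48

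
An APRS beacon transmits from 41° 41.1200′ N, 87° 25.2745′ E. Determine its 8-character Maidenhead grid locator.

Offset from 180°W / 90°S: lon 267.42124°, lat 131.68533°.
Field (20°×10°, letters A–R): 267.42124/20 → 13 → N, 131.68533/10 → 13 → N; chars NN.
Square (2°×1°, digits 0–9): 7.42124/2 → 3, 1.68533/1 → 1; chars 31.
Subsquare (5′×2.5′, letters a–x): 1.42124/0.0833333 → 17 → r, 0.68533/0.0416667 → 16 → q; chars rq.
Extended square (30″×15″, digits 0–9): 0.00458/0.00833333 → 0, 0.01867/0.00416667 → 4; chars 04.

NN31rq04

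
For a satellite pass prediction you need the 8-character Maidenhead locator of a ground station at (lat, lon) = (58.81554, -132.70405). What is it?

CO38pt55

Shift to the Maidenhead origin (180°W, 90°S): lon 47.29595, lat 148.81554.
Field (20°×10°, letters A–R): lon ⌊47.29595/20⌋ = 2 → C; lat ⌊148.81554/10⌋ = 14 → O.
Square (2°×1°, digits 0–9): lon ⌊7.29595/2⌋ = 3; lat ⌊8.81554/1⌋ = 8.
Subsquare (5′×2.5′, letters a–x): lon ⌊1.29595/0.0833333⌋ = 15 → p; lat ⌊0.81554/0.0416667⌋ = 19 → t.
Extended square (30″×15″, digits 0–9): lon ⌊0.04595/0.00833333⌋ = 5; lat ⌊0.02387/0.00416667⌋ = 5.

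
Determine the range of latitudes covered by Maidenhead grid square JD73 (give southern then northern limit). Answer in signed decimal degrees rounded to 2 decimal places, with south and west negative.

Field J=9, D=3: +9·20° lon, +3·10° lat → SW at lon 0°, lat -60°.
Square 7, 3: +7·2° lon, +3·1° lat → SW at lon 14°, lat -57°.
Cell spans 2° lon × 1° lat.
south -57.00, north -56.00.

-57.00, -56.00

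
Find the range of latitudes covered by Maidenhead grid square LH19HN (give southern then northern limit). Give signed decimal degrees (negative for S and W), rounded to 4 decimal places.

-10.4583, -10.4167

Field L=11, H=7: +11·20° lon, +7·10° lat → SW at lon 40°, lat -20°.
Square 1, 9: +1·2° lon, +9·1° lat → SW at lon 42°, lat -11°.
Subsquare h=7, n=13: +7·0.0833333° lon, +13·0.0416667° lat → SW at lon 42.5833°, lat -10.4583°.
Cell spans 0.0833333° lon × 0.0416667° lat.
south -10.4583, north -10.4167.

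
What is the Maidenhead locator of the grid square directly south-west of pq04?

Longitude square 0; −1 → -1, wraps to 9, carry into field.
Longitude field P = 15; −1 → 14 = O.
Latitude square 4; −1 → 3.

OQ93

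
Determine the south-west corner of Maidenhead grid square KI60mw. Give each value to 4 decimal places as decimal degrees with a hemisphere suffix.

9.0833° S, 33.0000° E

Field K=10, I=8: +10·20° lon, +8·10° lat → SW at lon 20°, lat -10°.
Square 6, 0: +6·2° lon, +0·1° lat → SW at lon 32°, lat -10°.
Subsquare m=12, w=22: +12·0.0833333° lon, +22·0.0416667° lat → SW at lon 33°, lat -9.08333°.
latitude 9.0833° S, longitude 33.0000° E.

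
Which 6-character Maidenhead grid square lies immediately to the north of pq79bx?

Latitude subsquare x = 23; +1 → 24, wraps to 0 = a, carry into square.
Latitude square 9; +1 → 10, wraps to 0, carry into field.
Latitude field Q = 16; +1 → 17 = R.
The longitude characters are unchanged.

PR70ba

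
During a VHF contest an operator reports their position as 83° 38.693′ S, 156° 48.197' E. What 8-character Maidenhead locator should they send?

Offset from 180°W / 90°S: lon 336.80328°, lat 6.35512°.
Field: lon ⌊336.80328/20⌋ = 16 → Q; lat ⌊6.35512/10⌋ = 0 → A.
Square: lon ⌊16.80328/2⌋ = 8; lat ⌊6.35512/1⌋ = 6.
Subsquare: lon ⌊0.80328/0.0833333⌋ = 9 → j; lat ⌊0.35512/0.0416667⌋ = 8 → i.
Extended square: lon ⌊0.05328/0.00833333⌋ = 6; lat ⌊0.02178/0.00416667⌋ = 5.

QA86ji65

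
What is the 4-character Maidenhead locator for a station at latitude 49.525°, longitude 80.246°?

NN09

Offset from 180°W / 90°S: lon 260.25°, lat 139.53°.
Field: 260.25/20 → 13 → N, 139.53/10 → 13 → N; chars NN.
Square: 0.25/2 → 0, 9.53/1 → 9; chars 09.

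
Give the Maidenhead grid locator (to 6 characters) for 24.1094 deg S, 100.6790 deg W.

Add 180° to longitude and 90° to latitude: 79.3210, 65.8906.
Field (20°×10°, letters A–R): lon ⌊79.3210/20⌋ = 3 → D; lat ⌊65.8906/10⌋ = 6 → G.
Square (2°×1°, digits 0–9): lon ⌊19.3210/2⌋ = 9; lat ⌊5.8906/1⌋ = 5.
Subsquare (5′×2.5′, letters a–x): lon ⌊1.3210/0.0833333⌋ = 15 → p; lat ⌊0.8906/0.0416667⌋ = 21 → v.

DG95pv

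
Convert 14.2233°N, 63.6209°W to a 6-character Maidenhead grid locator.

FK84ef

Offset from 180°W / 90°S: lon 116.3791°, lat 104.2233°.
Field: 116.3791/20 → 5 → F, 104.2233/10 → 10 → K; chars FK.
Square: 16.3791/2 → 8, 4.2233/1 → 4; chars 84.
Subsquare: 0.3791/0.0833333 → 4 → e, 0.2233/0.0416667 → 5 → f; chars ef.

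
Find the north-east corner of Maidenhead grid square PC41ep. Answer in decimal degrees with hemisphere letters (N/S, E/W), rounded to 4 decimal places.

Field P=15, C=2: +15·20° lon, +2·10° lat → SW at lon 120°, lat -70°.
Square 4, 1: +4·2° lon, +1·1° lat → SW at lon 128°, lat -69°.
Subsquare e=4, p=15: +4·0.0833333° lon, +15·0.0416667° lat → SW at lon 128.333°, lat -68.375°.
Cell spans 0.0833333° lon × 0.0416667° lat. NE corner is SW corner plus one full cell.
latitude 68.3333° S, longitude 128.4167° E.

68.3333° S, 128.4167° E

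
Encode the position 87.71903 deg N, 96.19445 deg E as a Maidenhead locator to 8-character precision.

NR87cr32

Offset from 180°W / 90°S: lon 276.19445°, lat 177.71903°.
Field: lon ⌊276.19445/20⌋ = 13 → N; lat ⌊177.71903/10⌋ = 17 → R.
Square: lon ⌊16.19445/2⌋ = 8; lat ⌊7.71903/1⌋ = 7.
Subsquare: lon ⌊0.19445/0.0833333⌋ = 2 → c; lat ⌊0.71903/0.0416667⌋ = 17 → r.
Extended square: lon ⌊0.02778/0.00833333⌋ = 3; lat ⌊0.01070/0.00416667⌋ = 2.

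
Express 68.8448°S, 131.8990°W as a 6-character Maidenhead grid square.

Offset from 180°W / 90°S: lon 48.1010°, lat 21.1552°.
Field (20°×10°, letters A–R): lon ⌊48.1010/20⌋ = 2 → C; lat ⌊21.1552/10⌋ = 2 → C.
Square (2°×1°, digits 0–9): lon ⌊8.1010/2⌋ = 4; lat ⌊1.1552/1⌋ = 1.
Subsquare (5′×2.5′, letters a–x): lon ⌊0.1010/0.0833333⌋ = 1 → b; lat ⌊0.1552/0.0416667⌋ = 3 → d.

CC41bd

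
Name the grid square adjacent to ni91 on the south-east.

OI00

Longitude square 9; +1 → 10, wraps to 0, carry into field.
Longitude field N = 13; +1 → 14 = O.
Latitude square 1; −1 → 0.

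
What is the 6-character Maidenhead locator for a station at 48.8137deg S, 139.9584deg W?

CE01ae

Shift to the Maidenhead origin (180°W, 90°S): lon 40.0416, lat 41.1863.
Field: 40.0416/20 → 2 → C, 41.1863/10 → 4 → E; chars CE.
Square: 0.0416/2 → 0, 1.1863/1 → 1; chars 01.
Subsquare: 0.0416/0.0833333 → 0 → a, 0.1863/0.0416667 → 4 → e; chars ae.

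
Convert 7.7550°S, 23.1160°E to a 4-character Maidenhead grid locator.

Shift to the Maidenhead origin (180°W, 90°S): lon 203.12, lat 82.25.
Field: 203.12/20 → 10 → K, 82.25/10 → 8 → I; chars KI.
Square: 3.12/2 → 1, 2.25/1 → 2; chars 12.

KI12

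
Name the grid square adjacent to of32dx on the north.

Latitude subsquare x = 23; +1 → 24, wraps to 0 = a, carry into square.
Latitude square 2; +1 → 3.
The longitude characters are unchanged.

OF33da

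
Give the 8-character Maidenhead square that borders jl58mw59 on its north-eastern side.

Longitude extended square 5; +1 → 6.
Latitude extended square 9; +1 → 10, wraps to 0, carry into subsquare.
Latitude subsquare w = 22; +1 → 23 = x.

JL58mx60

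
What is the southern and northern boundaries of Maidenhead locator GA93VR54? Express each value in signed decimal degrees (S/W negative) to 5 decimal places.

-86.27500, -86.27083

Field G=6, A=0: +6·20° lon, +0·10° lat → SW at lon -60°, lat -90°.
Square 9, 3: +9·2° lon, +3·1° lat → SW at lon -42°, lat -87°.
Subsquare v=21, r=17: +21·0.0833333° lon, +17·0.0416667° lat → SW at lon -40.25°, lat -86.2917°.
Extended square 5, 4: +5·0.00833333° lon, +4·0.00416667° lat → SW at lon -40.2083°, lat -86.275°.
Cell spans 0.00833333° lon × 0.00416667° lat.
south -86.27500, north -86.27083.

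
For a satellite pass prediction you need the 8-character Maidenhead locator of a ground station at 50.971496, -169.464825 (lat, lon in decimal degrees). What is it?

Offset from 180°W / 90°S: lon 10.53518°, lat 140.97150°.
Field (20°×10°, letters A–R): 10.53518/20 → 0 → A, 140.97150/10 → 14 → O; chars AO.
Square (2°×1°, digits 0–9): 10.53518/2 → 5, 0.97150/1 → 0; chars 50.
Subsquare (5′×2.5′, letters a–x): 0.53518/0.0833333 → 6 → g, 0.97150/0.0416667 → 23 → x; chars gx.
Extended square (30″×15″, digits 0–9): 0.03518/0.00833333 → 4, 0.01316/0.00416667 → 3; chars 43.

AO50gx43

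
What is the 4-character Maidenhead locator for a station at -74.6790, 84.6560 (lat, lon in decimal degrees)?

NB25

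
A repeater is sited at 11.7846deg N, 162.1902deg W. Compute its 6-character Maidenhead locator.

AK81vs

Offset from 180°W / 90°S: lon 17.8098°, lat 101.7846°.
Field (20°×10°, letters A–R): 17.8098/20 → 0 → A, 101.7846/10 → 10 → K; chars AK.
Square (2°×1°, digits 0–9): 17.8098/2 → 8, 1.7846/1 → 1; chars 81.
Subsquare (5′×2.5′, letters a–x): 1.8098/0.0833333 → 21 → v, 0.7846/0.0416667 → 18 → s; chars vs.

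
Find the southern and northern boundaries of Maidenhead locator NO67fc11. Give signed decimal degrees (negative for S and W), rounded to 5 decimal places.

57.08750, 57.09167

Field N=13, O=14: +13·20° lon, +14·10° lat → SW at lon 80°, lat 50°.
Square 6, 7: +6·2° lon, +7·1° lat → SW at lon 92°, lat 57°.
Subsquare f=5, c=2: +5·0.0833333° lon, +2·0.0416667° lat → SW at lon 92.4167°, lat 57.0833°.
Extended square 1, 1: +1·0.00833333° lon, +1·0.00416667° lat → SW at lon 92.425°, lat 57.0875°.
Cell spans 0.00833333° lon × 0.00416667° lat.
south 57.08750, north 57.09167.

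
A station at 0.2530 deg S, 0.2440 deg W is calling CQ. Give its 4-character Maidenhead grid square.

Offset from 180°W / 90°S: lon 179.76°, lat 89.75°.
Field: 179.76/20 → 8 → I, 89.75/10 → 8 → I; chars II.
Square: 19.76/2 → 9, 9.75/1 → 9; chars 99.

II99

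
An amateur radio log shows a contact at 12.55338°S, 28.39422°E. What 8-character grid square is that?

Add 180° to longitude and 90° to latitude: 208.39422, 77.44662.
Field: 208.39422/20 → 10 → K, 77.44662/10 → 7 → H; chars KH.
Square: 8.39422/2 → 4, 7.44662/1 → 7; chars 47.
Subsquare: 0.39422/0.0833333 → 4 → e, 0.44662/0.0416667 → 10 → k; chars ek.
Extended square: 0.06089/0.00833333 → 7, 0.02995/0.00416667 → 7; chars 77.

KH47ek77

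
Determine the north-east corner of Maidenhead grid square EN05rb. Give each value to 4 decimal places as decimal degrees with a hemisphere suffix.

45.0833° N, 98.5000° W

Field E=4, N=13: +4·20° lon, +13·10° lat → SW at lon -100°, lat 40°.
Square 0, 5: +0·2° lon, +5·1° lat → SW at lon -100°, lat 45°.
Subsquare r=17, b=1: +17·0.0833333° lon, +1·0.0416667° lat → SW at lon -98.5833°, lat 45.0417°.
Cell spans 0.0833333° lon × 0.0416667° lat. NE corner is SW corner plus one full cell.
latitude 45.0833° N, longitude 98.5000° W.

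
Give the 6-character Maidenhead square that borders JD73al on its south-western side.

Longitude subsquare a = 0; −1 → -1, wraps to 23 = x, carry into square.
Longitude square 7; −1 → 6.
Latitude subsquare l = 11; −1 → 10 = k.

JD63xk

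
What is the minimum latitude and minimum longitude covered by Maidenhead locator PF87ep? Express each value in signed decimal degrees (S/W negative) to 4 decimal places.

Field P=15, F=5: +15·20° lon, +5·10° lat → SW at lon 120°, lat -40°.
Square 8, 7: +8·2° lon, +7·1° lat → SW at lon 136°, lat -33°.
Subsquare e=4, p=15: +4·0.0833333° lon, +15·0.0416667° lat → SW at lon 136.333°, lat -32.375°.
latitude -32.3750, longitude 136.3333.

-32.3750, 136.3333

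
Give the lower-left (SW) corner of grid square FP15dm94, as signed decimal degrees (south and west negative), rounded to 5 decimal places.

65.51667, -77.67500

Field F=5, P=15: +5·20° lon, +15·10° lat → SW at lon -80°, lat 60°.
Square 1, 5: +1·2° lon, +5·1° lat → SW at lon -78°, lat 65°.
Subsquare d=3, m=12: +3·0.0833333° lon, +12·0.0416667° lat → SW at lon -77.75°, lat 65.5°.
Extended square 9, 4: +9·0.00833333° lon, +4·0.00416667° lat → SW at lon -77.675°, lat 65.5167°.
latitude 65.51667, longitude -77.67500.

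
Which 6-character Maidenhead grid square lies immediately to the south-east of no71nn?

NO71om

Longitude subsquare n = 13; +1 → 14 = o.
Latitude subsquare n = 13; −1 → 12 = m.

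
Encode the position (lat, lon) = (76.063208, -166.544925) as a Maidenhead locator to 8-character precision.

Offset from 180°W / 90°S: lon 13.45507°, lat 166.06321°.
Field: lon ⌊13.45507/20⌋ = 0 → A; lat ⌊166.06321/10⌋ = 16 → Q.
Square: lon ⌊13.45507/2⌋ = 6; lat ⌊6.06321/1⌋ = 6.
Subsquare: lon ⌊1.45507/0.0833333⌋ = 17 → r; lat ⌊0.06321/0.0416667⌋ = 1 → b.
Extended square: lon ⌊0.03841/0.00833333⌋ = 4; lat ⌊0.02154/0.00416667⌋ = 5.

AQ66rb45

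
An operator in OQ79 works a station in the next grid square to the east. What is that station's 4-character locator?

OQ89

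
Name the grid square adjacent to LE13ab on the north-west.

LE03xc

Longitude subsquare a = 0; −1 → -1, wraps to 23 = x, carry into square.
Longitude square 1; −1 → 0.
Latitude subsquare b = 1; +1 → 2 = c.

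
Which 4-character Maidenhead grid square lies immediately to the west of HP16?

HP06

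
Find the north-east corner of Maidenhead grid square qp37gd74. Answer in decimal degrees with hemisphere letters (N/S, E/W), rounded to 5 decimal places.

Field Q=16, P=15: +16·20° lon, +15·10° lat → SW at lon 140°, lat 60°.
Square 3, 7: +3·2° lon, +7·1° lat → SW at lon 146°, lat 67°.
Subsquare g=6, d=3: +6·0.0833333° lon, +3·0.0416667° lat → SW at lon 146.5°, lat 67.125°.
Extended square 7, 4: +7·0.00833333° lon, +4·0.00416667° lat → SW at lon 146.558°, lat 67.1417°.
Cell spans 0.00833333° lon × 0.00416667° lat. NE corner is SW corner plus one full cell.
latitude 67.14583° N, longitude 146.56667° E.

67.14583° N, 146.56667° E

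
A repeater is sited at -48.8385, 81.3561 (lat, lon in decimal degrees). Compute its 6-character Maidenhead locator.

Offset from 180°W / 90°S: lon 261.3561°, lat 41.1615°.
Field: lon ⌊261.3561/20⌋ = 13 → N; lat ⌊41.1615/10⌋ = 4 → E.
Square: lon ⌊1.3561/2⌋ = 0; lat ⌊1.1615/1⌋ = 1.
Subsquare: lon ⌊1.3561/0.0833333⌋ = 16 → q; lat ⌊0.1615/0.0416667⌋ = 3 → d.

NE01qd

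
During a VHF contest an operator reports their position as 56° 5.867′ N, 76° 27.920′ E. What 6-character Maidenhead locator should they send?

Add 180° to longitude and 90° to latitude: 256.4653, 146.0978.
Field (20°×10°, letters A–R): 256.4653/20 → 12 → M, 146.0978/10 → 14 → O; chars MO.
Square (2°×1°, digits 0–9): 16.4653/2 → 8, 6.0978/1 → 6; chars 86.
Subsquare (5′×2.5′, letters a–x): 0.4653/0.0833333 → 5 → f, 0.0978/0.0416667 → 2 → c; chars fc.

MO86fc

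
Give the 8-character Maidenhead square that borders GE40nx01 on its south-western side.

GE40mx90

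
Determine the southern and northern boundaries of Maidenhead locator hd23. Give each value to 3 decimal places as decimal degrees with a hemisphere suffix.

Field H=7, D=3: +7·20° lon, +3·10° lat → SW at lon -40°, lat -60°.
Square 2, 3: +2·2° lon, +3·1° lat → SW at lon -36°, lat -57°.
Cell spans 2° lon × 1° lat.
south 57.000° S, north 56.000° S.

57.000° S, 56.000° S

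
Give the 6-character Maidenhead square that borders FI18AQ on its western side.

FI08xq

Longitude subsquare a = 0; −1 → -1, wraps to 23 = x, carry into square.
Longitude square 1; −1 → 0.
The latitude characters are unchanged.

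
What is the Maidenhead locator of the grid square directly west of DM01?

Longitude square 0; −1 → -1, wraps to 9, carry into field.
Longitude field D = 3; −1 → 2 = C.
The latitude characters are unchanged.

CM91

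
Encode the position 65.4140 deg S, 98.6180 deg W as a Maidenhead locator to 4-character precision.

EC04

Shift to the Maidenhead origin (180°W, 90°S): lon 81.38, lat 24.59.
Field (20°×10°, letters A–R): 81.38/20 → 4 → E, 24.59/10 → 2 → C; chars EC.
Square (2°×1°, digits 0–9): 1.38/2 → 0, 4.59/1 → 4; chars 04.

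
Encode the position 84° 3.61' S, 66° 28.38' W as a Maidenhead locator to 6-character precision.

Offset from 180°W / 90°S: lon 113.5270°, lat 5.9398°.
Field: lon ⌊113.5270/20⌋ = 5 → F; lat ⌊5.9398/10⌋ = 0 → A.
Square: lon ⌊13.5270/2⌋ = 6; lat ⌊5.9398/1⌋ = 5.
Subsquare: lon ⌊1.5270/0.0833333⌋ = 18 → s; lat ⌊0.9398/0.0416667⌋ = 22 → w.

FA65sw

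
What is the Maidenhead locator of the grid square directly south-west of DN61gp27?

Longitude extended square 2; −1 → 1.
Latitude extended square 7; −1 → 6.

DN61gp16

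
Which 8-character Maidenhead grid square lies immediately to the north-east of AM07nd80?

Longitude extended square 8; +1 → 9.
Latitude extended square 0; +1 → 1.

AM07nd91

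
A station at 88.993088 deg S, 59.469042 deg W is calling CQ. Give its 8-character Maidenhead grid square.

GA01ga31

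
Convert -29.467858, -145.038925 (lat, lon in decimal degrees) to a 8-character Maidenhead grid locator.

BG70lm57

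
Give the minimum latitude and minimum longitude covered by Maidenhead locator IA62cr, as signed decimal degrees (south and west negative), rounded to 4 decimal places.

Field I=8, A=0: +8·20° lon, +0·10° lat → SW at lon -20°, lat -90°.
Square 6, 2: +6·2° lon, +2·1° lat → SW at lon -8°, lat -88°.
Subsquare c=2, r=17: +2·0.0833333° lon, +17·0.0416667° lat → SW at lon -7.83333°, lat -87.2917°.
latitude -87.2917, longitude -7.8333.

-87.2917, -7.8333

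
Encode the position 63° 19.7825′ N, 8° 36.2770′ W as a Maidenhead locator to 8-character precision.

Shift to the Maidenhead origin (180°W, 90°S): lon 171.39538, lat 153.32971.
Field: lon ⌊171.39538/20⌋ = 8 → I; lat ⌊153.32971/10⌋ = 15 → P.
Square: lon ⌊11.39538/2⌋ = 5; lat ⌊3.32971/1⌋ = 3.
Subsquare: lon ⌊1.39538/0.0833333⌋ = 16 → q; lat ⌊0.32971/0.0416667⌋ = 7 → h.
Extended square: lon ⌊0.06205/0.00833333⌋ = 7; lat ⌊0.03804/0.00416667⌋ = 9.

IP53qh79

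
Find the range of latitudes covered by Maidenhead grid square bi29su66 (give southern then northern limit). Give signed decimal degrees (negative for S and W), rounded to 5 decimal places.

Field B=1, I=8: +1·20° lon, +8·10° lat → SW at lon -160°, lat -10°.
Square 2, 9: +2·2° lon, +9·1° lat → SW at lon -156°, lat -1°.
Subsquare s=18, u=20: +18·0.0833333° lon, +20·0.0416667° lat → SW at lon -154.5°, lat -0.166667°.
Extended square 6, 6: +6·0.00833333° lon, +6·0.00416667° lat → SW at lon -154.45°, lat -0.141667°.
Cell spans 0.00833333° lon × 0.00416667° lat.
south -0.14167, north -0.13750.

-0.14167, -0.13750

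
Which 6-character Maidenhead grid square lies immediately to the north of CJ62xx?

CJ63xa

Latitude subsquare x = 23; +1 → 24, wraps to 0 = a, carry into square.
Latitude square 2; +1 → 3.
The longitude characters are unchanged.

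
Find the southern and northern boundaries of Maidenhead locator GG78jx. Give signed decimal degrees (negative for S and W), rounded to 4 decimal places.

Field G=6, G=6: +6·20° lon, +6·10° lat → SW at lon -60°, lat -30°.
Square 7, 8: +7·2° lon, +8·1° lat → SW at lon -46°, lat -22°.
Subsquare j=9, x=23: +9·0.0833333° lon, +23·0.0416667° lat → SW at lon -45.25°, lat -21.0417°.
Cell spans 0.0833333° lon × 0.0416667° lat.
south -21.0417, north -21.0000.

-21.0417, -21.0000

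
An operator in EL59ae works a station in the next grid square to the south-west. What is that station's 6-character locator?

Longitude subsquare a = 0; −1 → -1, wraps to 23 = x, carry into square.
Longitude square 5; −1 → 4.
Latitude subsquare e = 4; −1 → 3 = d.

EL49xd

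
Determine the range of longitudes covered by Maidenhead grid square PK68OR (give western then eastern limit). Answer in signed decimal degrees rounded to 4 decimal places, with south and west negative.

133.1667, 133.2500

Field P=15, K=10: +15·20° lon, +10·10° lat → SW at lon 120°, lat 10°.
Square 6, 8: +6·2° lon, +8·1° lat → SW at lon 132°, lat 18°.
Subsquare o=14, r=17: +14·0.0833333° lon, +17·0.0416667° lat → SW at lon 133.167°, lat 18.7083°.
Cell spans 0.0833333° lon × 0.0416667° lat.
west 133.1667, east 133.2500.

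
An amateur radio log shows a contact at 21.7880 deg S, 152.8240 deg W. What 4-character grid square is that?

BG38

Shift to the Maidenhead origin (180°W, 90°S): lon 27.18, lat 68.21.
Field: 27.18/20 → 1 → B, 68.21/10 → 6 → G; chars BG.
Square: 7.18/2 → 3, 8.21/1 → 8; chars 38.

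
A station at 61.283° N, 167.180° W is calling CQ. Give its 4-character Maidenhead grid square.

AP61

Offset from 180°W / 90°S: lon 12.82°, lat 151.28°.
Field: 12.82/20 → 0 → A, 151.28/10 → 15 → P; chars AP.
Square: 12.82/2 → 6, 1.28/1 → 1; chars 61.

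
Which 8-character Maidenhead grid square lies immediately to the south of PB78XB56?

PB78xb55

Latitude extended square 6; −1 → 5.
The longitude characters are unchanged.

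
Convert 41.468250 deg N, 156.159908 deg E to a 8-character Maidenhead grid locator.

QN81bl92

Shift to the Maidenhead origin (180°W, 90°S): lon 336.15991, lat 131.46825.
Field: lon ⌊336.15991/20⌋ = 16 → Q; lat ⌊131.46825/10⌋ = 13 → N.
Square: lon ⌊16.15991/2⌋ = 8; lat ⌊1.46825/1⌋ = 1.
Subsquare: lon ⌊0.15991/0.0833333⌋ = 1 → b; lat ⌊0.46825/0.0416667⌋ = 11 → l.
Extended square: lon ⌊0.07657/0.00833333⌋ = 9; lat ⌊0.00992/0.00416667⌋ = 2.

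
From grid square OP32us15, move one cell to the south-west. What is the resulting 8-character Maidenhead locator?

OP32us04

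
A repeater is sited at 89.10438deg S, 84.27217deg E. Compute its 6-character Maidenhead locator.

NA20dv

Add 180° to longitude and 90° to latitude: 264.2722, 0.8956.
Field (20°×10°, letters A–R): 264.2722/20 → 13 → N, 0.8956/10 → 0 → A; chars NA.
Square (2°×1°, digits 0–9): 4.2722/2 → 2, 0.8956/1 → 0; chars 20.
Subsquare (5′×2.5′, letters a–x): 0.2722/0.0833333 → 3 → d, 0.8956/0.0416667 → 21 → v; chars dv.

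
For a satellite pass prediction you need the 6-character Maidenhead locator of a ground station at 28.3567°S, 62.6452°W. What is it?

FG81qp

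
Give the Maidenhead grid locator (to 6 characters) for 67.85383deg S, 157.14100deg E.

Shift to the Maidenhead origin (180°W, 90°S): lon 337.1410, lat 22.1462.
Field (20°×10°, letters A–R): 337.1410/20 → 16 → Q, 22.1462/10 → 2 → C; chars QC.
Square (2°×1°, digits 0–9): 17.1410/2 → 8, 2.1462/1 → 2; chars 82.
Subsquare (5′×2.5′, letters a–x): 1.1410/0.0833333 → 13 → n, 0.1462/0.0416667 → 3 → d; chars nd.

QC82nd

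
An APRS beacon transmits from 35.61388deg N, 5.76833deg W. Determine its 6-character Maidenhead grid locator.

IM75co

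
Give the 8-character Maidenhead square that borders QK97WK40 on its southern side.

QK97wj49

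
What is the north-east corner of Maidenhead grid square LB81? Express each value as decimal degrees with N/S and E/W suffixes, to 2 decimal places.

78.00° S, 58.00° E

Field L=11, B=1: +11·20° lon, +1·10° lat → SW at lon 40°, lat -80°.
Square 8, 1: +8·2° lon, +1·1° lat → SW at lon 56°, lat -79°.
Cell spans 2° lon × 1° lat. NE corner is SW corner plus one full cell.
latitude 78.00° S, longitude 58.00° E.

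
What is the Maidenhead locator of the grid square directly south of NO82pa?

NO81px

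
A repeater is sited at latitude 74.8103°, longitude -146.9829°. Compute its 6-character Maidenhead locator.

BQ64mt

Add 180° to longitude and 90° to latitude: 33.0171, 164.8103.
Field: 33.0171/20 → 1 → B, 164.8103/10 → 16 → Q; chars BQ.
Square: 13.0171/2 → 6, 4.8103/1 → 4; chars 64.
Subsquare: 1.0171/0.0833333 → 12 → m, 0.8103/0.0416667 → 19 → t; chars mt.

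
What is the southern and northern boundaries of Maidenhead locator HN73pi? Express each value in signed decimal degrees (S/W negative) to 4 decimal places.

Field H=7, N=13: +7·20° lon, +13·10° lat → SW at lon -40°, lat 40°.
Square 7, 3: +7·2° lon, +3·1° lat → SW at lon -26°, lat 43°.
Subsquare p=15, i=8: +15·0.0833333° lon, +8·0.0416667° lat → SW at lon -24.75°, lat 43.3333°.
Cell spans 0.0833333° lon × 0.0416667° lat.
south 43.3333, north 43.3750.

43.3333, 43.3750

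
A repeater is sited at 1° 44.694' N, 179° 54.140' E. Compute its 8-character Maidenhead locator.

RJ91wr88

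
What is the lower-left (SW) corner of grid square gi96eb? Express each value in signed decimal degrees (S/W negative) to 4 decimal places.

Field G=6, I=8: +6·20° lon, +8·10° lat → SW at lon -60°, lat -10°.
Square 9, 6: +9·2° lon, +6·1° lat → SW at lon -42°, lat -4°.
Subsquare e=4, b=1: +4·0.0833333° lon, +1·0.0416667° lat → SW at lon -41.6667°, lat -3.95833°.
latitude -3.9583, longitude -41.6667.

-3.9583, -41.6667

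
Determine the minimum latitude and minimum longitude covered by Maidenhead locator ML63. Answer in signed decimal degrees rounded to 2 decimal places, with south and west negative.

23.00, 72.00

Field M=12, L=11: +12·20° lon, +11·10° lat → SW at lon 60°, lat 20°.
Square 6, 3: +6·2° lon, +3·1° lat → SW at lon 72°, lat 23°.
latitude 23.00, longitude 72.00.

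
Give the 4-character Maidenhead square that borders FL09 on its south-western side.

EL98

Longitude square 0; −1 → -1, wraps to 9, carry into field.
Longitude field F = 5; −1 → 4 = E.
Latitude square 9; −1 → 8.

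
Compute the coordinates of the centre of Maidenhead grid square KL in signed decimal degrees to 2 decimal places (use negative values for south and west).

Field K=10, L=11: +10·20° lon, +11·10° lat → SW at lon 20°, lat 20°.
Cell spans 20° lon × 10° lat. Centre is SW corner plus half of each.
latitude 25.00, longitude 30.00.

25.00, 30.00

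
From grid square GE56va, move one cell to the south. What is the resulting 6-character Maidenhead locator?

Latitude subsquare a = 0; −1 → -1, wraps to 23 = x, carry into square.
Latitude square 6; −1 → 5.
The longitude characters are unchanged.

GE55vx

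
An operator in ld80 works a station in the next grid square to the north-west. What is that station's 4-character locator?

LD71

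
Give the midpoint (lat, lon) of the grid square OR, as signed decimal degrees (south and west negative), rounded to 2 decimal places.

85.00, 110.00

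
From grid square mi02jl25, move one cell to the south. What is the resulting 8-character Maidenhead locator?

MI02jl24

Latitude extended square 5; −1 → 4.
The longitude characters are unchanged.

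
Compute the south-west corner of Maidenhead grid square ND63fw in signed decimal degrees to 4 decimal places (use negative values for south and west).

-56.0833, 92.4167

Field N=13, D=3: +13·20° lon, +3·10° lat → SW at lon 80°, lat -60°.
Square 6, 3: +6·2° lon, +3·1° lat → SW at lon 92°, lat -57°.
Subsquare f=5, w=22: +5·0.0833333° lon, +22·0.0416667° lat → SW at lon 92.4167°, lat -56.0833°.
latitude -56.0833, longitude 92.4167.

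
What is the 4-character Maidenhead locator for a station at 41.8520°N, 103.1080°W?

DN81

Add 180° to longitude and 90° to latitude: 76.89, 131.85.
Field: 76.89/20 → 3 → D, 131.85/10 → 13 → N; chars DN.
Square: 16.89/2 → 8, 1.85/1 → 1; chars 81.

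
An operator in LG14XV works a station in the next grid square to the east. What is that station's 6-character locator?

Longitude subsquare x = 23; +1 → 24, wraps to 0 = a, carry into square.
Longitude square 1; +1 → 2.
The latitude characters are unchanged.

LG24av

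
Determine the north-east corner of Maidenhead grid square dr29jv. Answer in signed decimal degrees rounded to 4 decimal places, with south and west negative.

89.9167, -115.1667

Field D=3, R=17: +3·20° lon, +17·10° lat → SW at lon -120°, lat 80°.
Square 2, 9: +2·2° lon, +9·1° lat → SW at lon -116°, lat 89°.
Subsquare j=9, v=21: +9·0.0833333° lon, +21·0.0416667° lat → SW at lon -115.25°, lat 89.875°.
Cell spans 0.0833333° lon × 0.0416667° lat. NE corner is SW corner plus one full cell.
latitude 89.9167, longitude -115.1667.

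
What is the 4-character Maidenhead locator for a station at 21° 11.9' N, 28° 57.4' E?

KL41

Shift to the Maidenhead origin (180°W, 90°S): lon 208.96, lat 111.20.
Field (20°×10°, letters A–R): 208.96/20 → 10 → K, 111.20/10 → 11 → L; chars KL.
Square (2°×1°, digits 0–9): 8.96/2 → 4, 1.20/1 → 1; chars 41.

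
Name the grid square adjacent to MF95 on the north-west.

Longitude square 9; −1 → 8.
Latitude square 5; +1 → 6.

MF86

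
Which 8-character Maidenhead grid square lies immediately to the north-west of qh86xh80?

Longitude extended square 8; −1 → 7.
Latitude extended square 0; +1 → 1.

QH86xh71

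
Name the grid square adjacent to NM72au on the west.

NM62xu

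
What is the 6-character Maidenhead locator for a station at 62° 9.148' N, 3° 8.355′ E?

JP12nd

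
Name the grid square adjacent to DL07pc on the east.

DL07qc

Longitude subsquare p = 15; +1 → 16 = q.
The latitude characters are unchanged.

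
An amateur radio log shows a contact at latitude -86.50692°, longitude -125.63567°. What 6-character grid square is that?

CA73el

Shift to the Maidenhead origin (180°W, 90°S): lon 54.3643, lat 3.4931.
Field: lon ⌊54.3643/20⌋ = 2 → C; lat ⌊3.4931/10⌋ = 0 → A.
Square: lon ⌊14.3643/2⌋ = 7; lat ⌊3.4931/1⌋ = 3.
Subsquare: lon ⌊0.3643/0.0833333⌋ = 4 → e; lat ⌊0.4931/0.0416667⌋ = 11 → l.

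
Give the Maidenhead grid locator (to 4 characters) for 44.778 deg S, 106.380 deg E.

OE35

Offset from 180°W / 90°S: lon 286.38°, lat 45.22°.
Field (20°×10°, letters A–R): lon ⌊286.38/20⌋ = 14 → O; lat ⌊45.22/10⌋ = 4 → E.
Square (2°×1°, digits 0–9): lon ⌊6.38/2⌋ = 3; lat ⌊5.22/1⌋ = 5.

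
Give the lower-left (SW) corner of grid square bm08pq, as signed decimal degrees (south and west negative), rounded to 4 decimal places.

Field B=1, M=12: +1·20° lon, +12·10° lat → SW at lon -160°, lat 30°.
Square 0, 8: +0·2° lon, +8·1° lat → SW at lon -160°, lat 38°.
Subsquare p=15, q=16: +15·0.0833333° lon, +16·0.0416667° lat → SW at lon -158.75°, lat 38.6667°.
latitude 38.6667, longitude -158.7500.

38.6667, -158.7500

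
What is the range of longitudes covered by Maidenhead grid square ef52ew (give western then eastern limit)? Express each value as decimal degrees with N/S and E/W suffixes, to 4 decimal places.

89.6667° W, 89.5833° W

Field E=4, F=5: +4·20° lon, +5·10° lat → SW at lon -100°, lat -40°.
Square 5, 2: +5·2° lon, +2·1° lat → SW at lon -90°, lat -38°.
Subsquare e=4, w=22: +4·0.0833333° lon, +22·0.0416667° lat → SW at lon -89.6667°, lat -37.0833°.
Cell spans 0.0833333° lon × 0.0416667° lat.
west 89.6667° W, east 89.5833° W.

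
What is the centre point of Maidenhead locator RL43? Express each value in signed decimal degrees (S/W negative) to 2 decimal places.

23.50, 169.00

Field R=17, L=11: +17·20° lon, +11·10° lat → SW at lon 160°, lat 20°.
Square 4, 3: +4·2° lon, +3·1° lat → SW at lon 168°, lat 23°.
Cell spans 2° lon × 1° lat. Centre is SW corner plus half of each.
latitude 23.50, longitude 169.00.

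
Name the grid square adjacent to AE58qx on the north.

AE59qa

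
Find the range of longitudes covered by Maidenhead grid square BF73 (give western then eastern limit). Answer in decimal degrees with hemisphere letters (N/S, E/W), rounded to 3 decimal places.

Field B=1, F=5: +1·20° lon, +5·10° lat → SW at lon -160°, lat -40°.
Square 7, 3: +7·2° lon, +3·1° lat → SW at lon -146°, lat -37°.
Cell spans 2° lon × 1° lat.
west 146.000° W, east 144.000° W.

146.000° W, 144.000° W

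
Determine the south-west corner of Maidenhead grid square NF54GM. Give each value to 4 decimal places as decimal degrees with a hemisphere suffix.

Field N=13, F=5: +13·20° lon, +5·10° lat → SW at lon 80°, lat -40°.
Square 5, 4: +5·2° lon, +4·1° lat → SW at lon 90°, lat -36°.
Subsquare g=6, m=12: +6·0.0833333° lon, +12·0.0416667° lat → SW at lon 90.5°, lat -35.5°.
latitude 35.5000° S, longitude 90.5000° E.

35.5000° S, 90.5000° E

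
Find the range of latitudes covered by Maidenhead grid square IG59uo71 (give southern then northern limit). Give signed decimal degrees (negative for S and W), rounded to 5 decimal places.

Field I=8, G=6: +8·20° lon, +6·10° lat → SW at lon -20°, lat -30°.
Square 5, 9: +5·2° lon, +9·1° lat → SW at lon -10°, lat -21°.
Subsquare u=20, o=14: +20·0.0833333° lon, +14·0.0416667° lat → SW at lon -8.33333°, lat -20.4167°.
Extended square 7, 1: +7·0.00833333° lon, +1·0.00416667° lat → SW at lon -8.275°, lat -20.4125°.
Cell spans 0.00833333° lon × 0.00416667° lat.
south -20.41250, north -20.40833.

-20.41250, -20.40833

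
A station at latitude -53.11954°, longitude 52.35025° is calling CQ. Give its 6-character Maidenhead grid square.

Offset from 180°W / 90°S: lon 232.3503°, lat 36.8805°.
Field: lon ⌊232.3503/20⌋ = 11 → L; lat ⌊36.8805/10⌋ = 3 → D.
Square: lon ⌊12.3503/2⌋ = 6; lat ⌊6.8805/1⌋ = 6.
Subsquare: lon ⌊0.3503/0.0833333⌋ = 4 → e; lat ⌊0.8805/0.0416667⌋ = 21 → v.

LD66ev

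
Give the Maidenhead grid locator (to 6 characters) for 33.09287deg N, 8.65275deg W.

IM53qc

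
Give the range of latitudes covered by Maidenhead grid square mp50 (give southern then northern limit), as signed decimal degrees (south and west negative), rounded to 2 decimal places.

60.00, 61.00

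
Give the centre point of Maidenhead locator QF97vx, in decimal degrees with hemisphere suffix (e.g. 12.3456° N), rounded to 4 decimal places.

32.0208° S, 159.7917° E

Field Q=16, F=5: +16·20° lon, +5·10° lat → SW at lon 140°, lat -40°.
Square 9, 7: +9·2° lon, +7·1° lat → SW at lon 158°, lat -33°.
Subsquare v=21, x=23: +21·0.0833333° lon, +23·0.0416667° lat → SW at lon 159.75°, lat -32.0417°.
Cell spans 0.0833333° lon × 0.0416667° lat. Centre is SW corner plus half of each.
latitude 32.0208° S, longitude 159.7917° E.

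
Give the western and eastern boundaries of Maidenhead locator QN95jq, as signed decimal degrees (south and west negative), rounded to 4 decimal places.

158.7500, 158.8333

Field Q=16, N=13: +16·20° lon, +13·10° lat → SW at lon 140°, lat 40°.
Square 9, 5: +9·2° lon, +5·1° lat → SW at lon 158°, lat 45°.
Subsquare j=9, q=16: +9·0.0833333° lon, +16·0.0416667° lat → SW at lon 158.75°, lat 45.6667°.
Cell spans 0.0833333° lon × 0.0416667° lat.
west 158.7500, east 158.8333.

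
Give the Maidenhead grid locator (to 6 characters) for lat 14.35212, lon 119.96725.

OK94xi

Shift to the Maidenhead origin (180°W, 90°S): lon 299.9673, lat 104.3521.
Field (20°×10°, letters A–R): lon ⌊299.9673/20⌋ = 14 → O; lat ⌊104.3521/10⌋ = 10 → K.
Square (2°×1°, digits 0–9): lon ⌊19.9673/2⌋ = 9; lat ⌊4.3521/1⌋ = 4.
Subsquare (5′×2.5′, letters a–x): lon ⌊1.9673/0.0833333⌋ = 23 → x; lat ⌊0.3521/0.0416667⌋ = 8 → i.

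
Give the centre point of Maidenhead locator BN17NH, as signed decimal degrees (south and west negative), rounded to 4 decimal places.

47.3125, -156.8750

Field B=1, N=13: +1·20° lon, +13·10° lat → SW at lon -160°, lat 40°.
Square 1, 7: +1·2° lon, +7·1° lat → SW at lon -158°, lat 47°.
Subsquare n=13, h=7: +13·0.0833333° lon, +7·0.0416667° lat → SW at lon -156.917°, lat 47.2917°.
Cell spans 0.0833333° lon × 0.0416667° lat. Centre is SW corner plus half of each.
latitude 47.3125, longitude -156.8750.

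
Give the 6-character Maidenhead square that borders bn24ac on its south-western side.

BN14xb

Longitude subsquare a = 0; −1 → -1, wraps to 23 = x, carry into square.
Longitude square 2; −1 → 1.
Latitude subsquare c = 2; −1 → 1 = b.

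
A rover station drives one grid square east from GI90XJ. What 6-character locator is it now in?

Longitude subsquare x = 23; +1 → 24, wraps to 0 = a, carry into square.
Longitude square 9; +1 → 10, wraps to 0, carry into field.
Longitude field G = 6; +1 → 7 = H.
The latitude characters are unchanged.

HI00aj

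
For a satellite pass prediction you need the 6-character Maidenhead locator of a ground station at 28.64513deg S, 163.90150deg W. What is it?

AG81bi

Add 180° to longitude and 90° to latitude: 16.0985, 61.3549.
Field: lon ⌊16.0985/20⌋ = 0 → A; lat ⌊61.3549/10⌋ = 6 → G.
Square: lon ⌊16.0985/2⌋ = 8; lat ⌊1.3549/1⌋ = 1.
Subsquare: lon ⌊0.0985/0.0833333⌋ = 1 → b; lat ⌊0.3549/0.0416667⌋ = 8 → i.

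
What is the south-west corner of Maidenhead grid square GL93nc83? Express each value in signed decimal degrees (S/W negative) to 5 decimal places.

23.09583, -40.85000

Field G=6, L=11: +6·20° lon, +11·10° lat → SW at lon -60°, lat 20°.
Square 9, 3: +9·2° lon, +3·1° lat → SW at lon -42°, lat 23°.
Subsquare n=13, c=2: +13·0.0833333° lon, +2·0.0416667° lat → SW at lon -40.9167°, lat 23.0833°.
Extended square 8, 3: +8·0.00833333° lon, +3·0.00416667° lat → SW at lon -40.85°, lat 23.0958°.
latitude 23.09583, longitude -40.85000.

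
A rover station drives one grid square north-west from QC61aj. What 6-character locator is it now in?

QC51xk

Longitude subsquare a = 0; −1 → -1, wraps to 23 = x, carry into square.
Longitude square 6; −1 → 5.
Latitude subsquare j = 9; +1 → 10 = k.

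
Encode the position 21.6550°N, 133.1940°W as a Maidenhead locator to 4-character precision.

CL31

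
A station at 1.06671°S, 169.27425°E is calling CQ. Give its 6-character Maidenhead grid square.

RI48pw

Add 180° to longitude and 90° to latitude: 349.2742, 88.9333.
Field (20°×10°, letters A–R): lon ⌊349.2742/20⌋ = 17 → R; lat ⌊88.9333/10⌋ = 8 → I.
Square (2°×1°, digits 0–9): lon ⌊9.2742/2⌋ = 4; lat ⌊8.9333/1⌋ = 8.
Subsquare (5′×2.5′, letters a–x): lon ⌊1.2742/0.0833333⌋ = 15 → p; lat ⌊0.9333/0.0416667⌋ = 22 → w.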